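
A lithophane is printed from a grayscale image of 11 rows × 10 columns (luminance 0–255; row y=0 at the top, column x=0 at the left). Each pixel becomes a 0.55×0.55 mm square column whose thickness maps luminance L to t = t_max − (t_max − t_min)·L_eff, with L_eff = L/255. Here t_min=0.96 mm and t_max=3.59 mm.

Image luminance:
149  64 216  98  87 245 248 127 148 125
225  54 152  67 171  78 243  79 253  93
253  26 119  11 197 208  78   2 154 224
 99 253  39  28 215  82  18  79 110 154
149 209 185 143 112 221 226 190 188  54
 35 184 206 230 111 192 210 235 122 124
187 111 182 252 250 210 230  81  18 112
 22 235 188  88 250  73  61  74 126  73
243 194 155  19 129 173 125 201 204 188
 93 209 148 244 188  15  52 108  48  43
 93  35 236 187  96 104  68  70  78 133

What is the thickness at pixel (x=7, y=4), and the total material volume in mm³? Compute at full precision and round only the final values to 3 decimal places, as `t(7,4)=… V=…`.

t(7,4)=1.630 V=71.726

span = t_max - t_min = 3.59 - 0.96 = 2.630
L(7,4) = 190, L_eff = 190/255 = 0.745098
t(7,4) = 3.59 - 2.630·0.745098 = 1.630
Σt over all 11·10 pixels = 6046313/25500 ≈ 237.1103137
V = pitch²·Σt = 0.55²·6046313/25500 = 71.726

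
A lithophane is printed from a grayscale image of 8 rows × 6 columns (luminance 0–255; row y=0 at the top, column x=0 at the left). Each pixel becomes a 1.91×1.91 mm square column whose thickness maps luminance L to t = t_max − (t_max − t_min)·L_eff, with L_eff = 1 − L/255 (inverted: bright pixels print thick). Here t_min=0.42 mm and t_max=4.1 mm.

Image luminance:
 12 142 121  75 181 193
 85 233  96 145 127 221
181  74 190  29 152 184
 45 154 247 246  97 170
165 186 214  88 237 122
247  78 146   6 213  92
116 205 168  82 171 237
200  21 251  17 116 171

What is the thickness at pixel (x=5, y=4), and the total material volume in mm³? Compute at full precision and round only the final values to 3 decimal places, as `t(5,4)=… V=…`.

span = t_max - t_min = 4.1 - 0.42 = 3.680
L(5,4) = 122, L_eff = 1 - 122/255 = 0.521569 (inverted)
t(5,4) = 4.1 - 3.680·0.521569 = 2.181
Σt over all 8·6 pixels = 767828/6375 ≈ 120.4436078
V = pitch²·Σt = 1.91²·767828/6375 = 439.390

t(5,4)=2.181 V=439.390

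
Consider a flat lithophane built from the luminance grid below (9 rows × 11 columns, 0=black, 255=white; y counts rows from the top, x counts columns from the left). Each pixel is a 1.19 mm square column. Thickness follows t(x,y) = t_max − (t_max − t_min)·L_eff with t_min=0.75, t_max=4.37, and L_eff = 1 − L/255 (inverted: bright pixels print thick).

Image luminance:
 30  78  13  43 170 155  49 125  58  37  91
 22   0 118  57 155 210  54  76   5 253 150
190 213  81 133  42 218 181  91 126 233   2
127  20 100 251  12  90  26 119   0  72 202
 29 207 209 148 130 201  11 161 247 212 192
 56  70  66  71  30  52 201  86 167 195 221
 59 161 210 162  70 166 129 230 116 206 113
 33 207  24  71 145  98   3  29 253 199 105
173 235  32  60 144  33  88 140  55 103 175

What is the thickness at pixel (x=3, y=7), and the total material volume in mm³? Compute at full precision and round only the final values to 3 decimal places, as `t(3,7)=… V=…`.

span = t_max - t_min = 4.37 - 0.75 = 3.620
L(3,7) = 71, L_eff = 1 - 71/255 = 0.721569 (inverted)
t(3,7) = 4.37 - 3.620·0.721569 = 1.758
Σt over all 9·11 pixels = 6044429/25500 ≈ 237.0364314
V = pitch²·Σt = 1.19²·6044429/25500 = 335.667

t(3,7)=1.758 V=335.667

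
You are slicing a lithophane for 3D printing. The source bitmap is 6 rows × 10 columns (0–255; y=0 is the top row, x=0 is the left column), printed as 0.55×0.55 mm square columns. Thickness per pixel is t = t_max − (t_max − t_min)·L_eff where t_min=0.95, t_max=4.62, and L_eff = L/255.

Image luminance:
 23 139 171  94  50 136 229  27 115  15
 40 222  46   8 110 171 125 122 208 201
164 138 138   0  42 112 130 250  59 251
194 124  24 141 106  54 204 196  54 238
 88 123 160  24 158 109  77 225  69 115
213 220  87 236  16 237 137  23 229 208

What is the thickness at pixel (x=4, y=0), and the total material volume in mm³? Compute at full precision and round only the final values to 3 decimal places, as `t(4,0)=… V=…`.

t(4,0)=3.900 V=50.657

span = t_max - t_min = 4.62 - 0.95 = 3.670
L(4,0) = 50, L_eff = 50/255 = 0.196078
t(4,0) = 4.62 - 3.670·0.196078 = 3.900
Σt over all 6·10 pixels = 170809/1020 ≈ 167.4598039
V = pitch²·Σt = 0.55²·170809/1020 = 50.657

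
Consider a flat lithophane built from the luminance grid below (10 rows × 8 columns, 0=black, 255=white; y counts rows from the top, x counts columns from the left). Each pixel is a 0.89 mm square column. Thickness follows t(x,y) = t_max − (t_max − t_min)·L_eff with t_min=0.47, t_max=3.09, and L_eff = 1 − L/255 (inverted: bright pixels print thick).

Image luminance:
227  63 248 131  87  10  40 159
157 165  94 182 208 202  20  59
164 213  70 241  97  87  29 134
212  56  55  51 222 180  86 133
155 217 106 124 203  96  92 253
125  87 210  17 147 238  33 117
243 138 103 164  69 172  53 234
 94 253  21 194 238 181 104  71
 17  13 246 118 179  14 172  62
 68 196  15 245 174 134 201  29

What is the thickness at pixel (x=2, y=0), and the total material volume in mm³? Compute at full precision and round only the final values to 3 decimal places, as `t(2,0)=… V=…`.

t(2,0)=3.018 V=115.375

span = t_max - t_min = 3.09 - 0.47 = 2.620
L(2,0) = 248, L_eff = 1 - 248/255 = 0.027451 (inverted)
t(2,0) = 3.09 - 2.620·0.027451 = 3.018
Σt over all 10·8 pixels = 1857127/12750 ≈ 145.6570196
V = pitch²·Σt = 0.89²·1857127/12750 = 115.375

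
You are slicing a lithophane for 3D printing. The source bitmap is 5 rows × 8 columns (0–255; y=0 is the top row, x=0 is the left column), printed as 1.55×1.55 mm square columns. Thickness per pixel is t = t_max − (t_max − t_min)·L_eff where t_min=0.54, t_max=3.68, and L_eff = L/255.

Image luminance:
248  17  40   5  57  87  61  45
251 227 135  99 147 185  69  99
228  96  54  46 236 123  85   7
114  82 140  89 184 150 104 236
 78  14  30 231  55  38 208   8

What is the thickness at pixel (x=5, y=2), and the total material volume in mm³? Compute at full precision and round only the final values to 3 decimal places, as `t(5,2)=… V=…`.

span = t_max - t_min = 3.68 - 0.54 = 3.140
L(5,2) = 123, L_eff = 123/255 = 0.482353
t(5,2) = 3.68 - 3.140·0.482353 = 2.165
Σt over all 5·8 pixels = 592372/6375 ≈ 92.9210980
V = pitch²·Σt = 1.55²·592372/6375 = 223.243

t(5,2)=2.165 V=223.243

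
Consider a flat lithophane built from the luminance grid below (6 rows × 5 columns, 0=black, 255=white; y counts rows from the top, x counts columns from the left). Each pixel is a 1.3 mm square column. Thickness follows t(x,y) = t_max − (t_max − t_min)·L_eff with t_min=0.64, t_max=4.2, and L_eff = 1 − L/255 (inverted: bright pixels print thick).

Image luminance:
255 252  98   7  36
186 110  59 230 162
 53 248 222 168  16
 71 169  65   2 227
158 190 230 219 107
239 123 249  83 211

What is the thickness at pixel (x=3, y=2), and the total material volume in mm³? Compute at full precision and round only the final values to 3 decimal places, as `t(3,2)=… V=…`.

span = t_max - t_min = 4.2 - 0.64 = 3.560
L(3,2) = 168, L_eff = 1 - 168/255 = 0.341176 (inverted)
t(3,2) = 4.2 - 3.560·0.341176 = 2.985
Σt over all 6·5 pixels = 103601/1275 ≈ 81.2556863
V = pitch²·Σt = 1.3²·103601/1275 = 137.322

t(3,2)=2.985 V=137.322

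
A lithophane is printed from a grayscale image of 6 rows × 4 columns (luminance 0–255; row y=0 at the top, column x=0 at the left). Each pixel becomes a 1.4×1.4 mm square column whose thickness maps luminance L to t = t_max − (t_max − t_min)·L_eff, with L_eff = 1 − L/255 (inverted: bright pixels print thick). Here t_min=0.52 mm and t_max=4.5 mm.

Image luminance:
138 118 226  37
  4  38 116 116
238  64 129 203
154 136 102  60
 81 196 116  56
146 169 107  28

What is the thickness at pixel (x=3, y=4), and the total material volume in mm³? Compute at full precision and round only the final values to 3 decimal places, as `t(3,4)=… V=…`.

t(3,4)=1.394 V=109.444

span = t_max - t_min = 4.5 - 0.52 = 3.980
L(3,4) = 56, L_eff = 1 - 56/255 = 0.780392 (inverted)
t(3,4) = 4.5 - 3.980·0.780392 = 1.394
Σt over all 6·4 pixels = 118657/2125 ≈ 55.8385882
V = pitch²·Σt = 1.4²·118657/2125 = 109.444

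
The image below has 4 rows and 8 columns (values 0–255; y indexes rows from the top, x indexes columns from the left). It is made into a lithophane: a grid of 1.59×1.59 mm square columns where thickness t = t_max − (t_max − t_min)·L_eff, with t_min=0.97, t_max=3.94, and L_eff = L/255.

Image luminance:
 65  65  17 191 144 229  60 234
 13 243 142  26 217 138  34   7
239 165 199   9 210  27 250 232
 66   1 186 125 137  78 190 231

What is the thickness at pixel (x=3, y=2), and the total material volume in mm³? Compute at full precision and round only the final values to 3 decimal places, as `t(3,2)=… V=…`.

t(3,2)=3.835 V=195.957

span = t_max - t_min = 3.94 - 0.97 = 2.970
L(3,2) = 9, L_eff = 9/255 = 0.035294
t(3,2) = 3.94 - 2.970·0.035294 = 3.835
Σt over all 4·8 pixels = 13177/170 ≈ 77.5117647
V = pitch²·Σt = 1.59²·13177/170 = 195.957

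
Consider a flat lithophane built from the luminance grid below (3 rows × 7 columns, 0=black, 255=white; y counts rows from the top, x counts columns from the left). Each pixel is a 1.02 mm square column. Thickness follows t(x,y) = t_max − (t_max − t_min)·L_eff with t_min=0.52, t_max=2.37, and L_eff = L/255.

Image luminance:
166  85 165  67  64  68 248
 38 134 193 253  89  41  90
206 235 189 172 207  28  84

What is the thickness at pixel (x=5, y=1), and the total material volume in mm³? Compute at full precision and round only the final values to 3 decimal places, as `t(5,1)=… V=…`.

t(5,1)=2.073 V=30.480

span = t_max - t_min = 2.37 - 0.52 = 1.850
L(5,1) = 41, L_eff = 41/255 = 0.160784
t(5,1) = 2.37 - 1.850·0.160784 = 2.073
Σt over all 3·7 pixels = 8789/300 ≈ 29.2966667
V = pitch²·Σt = 1.02²·8789/300 = 30.480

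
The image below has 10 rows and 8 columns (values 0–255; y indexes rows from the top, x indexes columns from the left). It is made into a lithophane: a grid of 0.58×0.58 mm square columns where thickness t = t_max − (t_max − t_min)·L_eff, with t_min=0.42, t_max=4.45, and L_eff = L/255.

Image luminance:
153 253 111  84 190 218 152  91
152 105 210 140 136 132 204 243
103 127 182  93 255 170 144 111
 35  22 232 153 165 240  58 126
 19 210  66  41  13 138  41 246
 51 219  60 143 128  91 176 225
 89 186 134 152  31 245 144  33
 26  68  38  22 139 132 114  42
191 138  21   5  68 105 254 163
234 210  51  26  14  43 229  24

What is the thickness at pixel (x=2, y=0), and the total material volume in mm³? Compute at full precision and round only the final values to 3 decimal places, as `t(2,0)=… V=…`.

span = t_max - t_min = 4.45 - 0.42 = 4.030
L(2,0) = 111, L_eff = 111/255 = 0.435294
t(2,0) = 4.45 - 4.030·0.435294 = 2.696
Σt over all 10·8 pixels = 1259179/6375 ≈ 197.5182745
V = pitch²·Σt = 0.58²·1259179/6375 = 66.445

t(2,0)=2.696 V=66.445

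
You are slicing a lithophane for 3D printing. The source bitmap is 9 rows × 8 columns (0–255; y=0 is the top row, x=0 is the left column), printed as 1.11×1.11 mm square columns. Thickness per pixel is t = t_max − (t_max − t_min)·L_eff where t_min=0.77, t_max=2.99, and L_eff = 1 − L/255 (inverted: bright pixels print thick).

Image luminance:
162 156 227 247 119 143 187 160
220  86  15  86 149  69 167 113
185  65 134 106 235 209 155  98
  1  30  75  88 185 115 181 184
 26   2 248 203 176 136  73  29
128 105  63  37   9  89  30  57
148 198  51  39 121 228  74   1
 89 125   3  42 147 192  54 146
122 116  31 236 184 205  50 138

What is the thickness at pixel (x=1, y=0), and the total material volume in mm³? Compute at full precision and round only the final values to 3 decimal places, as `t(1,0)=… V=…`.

t(1,0)=2.128 V=159.515

span = t_max - t_min = 2.99 - 0.77 = 2.220
L(1,0) = 156, L_eff = 1 - 156/255 = 0.388235 (inverted)
t(1,0) = 2.99 - 2.220·0.388235 = 2.128
Σt over all 9·8 pixels = 550231/4250 ≈ 129.4661176
V = pitch²·Σt = 1.11²·550231/4250 = 159.515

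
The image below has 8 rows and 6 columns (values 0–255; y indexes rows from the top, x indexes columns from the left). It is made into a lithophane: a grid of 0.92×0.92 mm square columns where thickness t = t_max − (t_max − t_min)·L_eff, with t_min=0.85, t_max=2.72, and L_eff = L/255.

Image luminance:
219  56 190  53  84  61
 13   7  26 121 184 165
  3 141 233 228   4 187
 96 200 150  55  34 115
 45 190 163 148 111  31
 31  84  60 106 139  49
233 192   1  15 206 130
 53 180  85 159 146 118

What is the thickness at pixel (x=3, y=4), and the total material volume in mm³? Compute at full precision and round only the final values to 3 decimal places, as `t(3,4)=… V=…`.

t(3,4)=1.635 V=77.609

span = t_max - t_min = 2.72 - 0.85 = 1.870
L(3,4) = 148, L_eff = 148/255 = 0.580392
t(3,4) = 2.72 - 1.870·0.580392 = 1.635
Σt over all 8·6 pixels = 6877/75 ≈ 91.6933333
V = pitch²·Σt = 0.92²·6877/75 = 77.609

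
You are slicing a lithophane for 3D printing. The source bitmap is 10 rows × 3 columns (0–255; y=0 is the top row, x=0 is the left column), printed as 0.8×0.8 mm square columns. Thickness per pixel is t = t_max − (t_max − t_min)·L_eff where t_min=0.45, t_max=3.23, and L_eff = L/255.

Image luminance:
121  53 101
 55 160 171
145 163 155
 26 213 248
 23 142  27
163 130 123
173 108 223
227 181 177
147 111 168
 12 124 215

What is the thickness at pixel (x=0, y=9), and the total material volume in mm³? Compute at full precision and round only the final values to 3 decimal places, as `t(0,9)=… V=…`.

t(0,9)=3.099 V=33.514

span = t_max - t_min = 3.23 - 0.45 = 2.780
L(0,9) = 12, L_eff = 12/255 = 0.047059
t(0,9) = 3.23 - 2.780·0.047059 = 3.099
Σt over all 10·3 pixels = 66766/1275 ≈ 52.3654902
V = pitch²·Σt = 0.8²·66766/1275 = 33.514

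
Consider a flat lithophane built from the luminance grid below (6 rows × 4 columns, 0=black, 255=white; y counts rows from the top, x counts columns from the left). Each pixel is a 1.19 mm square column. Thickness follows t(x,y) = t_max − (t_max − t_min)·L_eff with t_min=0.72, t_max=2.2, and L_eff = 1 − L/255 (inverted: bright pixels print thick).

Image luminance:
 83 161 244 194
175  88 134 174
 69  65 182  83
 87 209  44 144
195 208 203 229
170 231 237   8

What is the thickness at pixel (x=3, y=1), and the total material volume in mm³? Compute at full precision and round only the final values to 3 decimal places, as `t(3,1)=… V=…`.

t(3,1)=1.730 V=54.198

span = t_max - t_min = 2.2 - 0.72 = 1.480
L(3,1) = 174, L_eff = 1 - 174/255 = 0.317647 (inverted)
t(3,1) = 2.2 - 1.480·0.317647 = 1.730
Σt over all 6·4 pixels = 243989/6375 ≈ 38.2727843
V = pitch²·Σt = 1.19²·243989/6375 = 54.198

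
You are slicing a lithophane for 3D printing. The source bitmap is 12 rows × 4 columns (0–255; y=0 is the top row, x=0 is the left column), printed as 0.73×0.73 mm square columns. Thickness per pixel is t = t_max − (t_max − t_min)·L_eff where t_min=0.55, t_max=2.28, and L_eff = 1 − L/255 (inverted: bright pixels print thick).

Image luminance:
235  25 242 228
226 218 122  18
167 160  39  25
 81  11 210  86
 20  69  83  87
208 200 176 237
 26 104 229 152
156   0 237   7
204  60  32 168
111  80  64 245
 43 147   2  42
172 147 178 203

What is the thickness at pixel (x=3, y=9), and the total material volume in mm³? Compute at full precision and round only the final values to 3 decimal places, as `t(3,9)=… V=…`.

t(3,9)=2.212 V=35.696

span = t_max - t_min = 2.28 - 0.55 = 1.730
L(3,9) = 245, L_eff = 1 - 245/255 = 0.039216 (inverted)
t(3,9) = 2.28 - 1.730·0.039216 = 2.212
Σt over all 12·4 pixels = 284681/4250 ≈ 66.9837647
V = pitch²·Σt = 0.73²·284681/4250 = 35.696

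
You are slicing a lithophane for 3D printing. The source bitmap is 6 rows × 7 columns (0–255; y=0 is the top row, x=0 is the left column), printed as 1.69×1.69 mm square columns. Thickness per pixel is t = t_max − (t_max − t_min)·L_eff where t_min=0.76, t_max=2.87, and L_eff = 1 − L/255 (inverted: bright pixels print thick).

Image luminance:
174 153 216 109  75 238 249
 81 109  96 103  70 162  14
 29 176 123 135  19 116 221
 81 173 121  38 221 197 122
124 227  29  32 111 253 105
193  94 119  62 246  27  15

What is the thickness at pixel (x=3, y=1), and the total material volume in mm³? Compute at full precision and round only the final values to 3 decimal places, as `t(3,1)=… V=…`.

span = t_max - t_min = 2.87 - 0.76 = 2.110
L(3,1) = 103, L_eff = 1 - 103/255 = 0.596078 (inverted)
t(3,1) = 2.87 - 2.110·0.596078 = 1.612
Σt over all 6·7 pixels = 961699/12750 ≈ 75.4273725
V = pitch²·Σt = 1.69²·961699/12750 = 215.428

t(3,1)=1.612 V=215.428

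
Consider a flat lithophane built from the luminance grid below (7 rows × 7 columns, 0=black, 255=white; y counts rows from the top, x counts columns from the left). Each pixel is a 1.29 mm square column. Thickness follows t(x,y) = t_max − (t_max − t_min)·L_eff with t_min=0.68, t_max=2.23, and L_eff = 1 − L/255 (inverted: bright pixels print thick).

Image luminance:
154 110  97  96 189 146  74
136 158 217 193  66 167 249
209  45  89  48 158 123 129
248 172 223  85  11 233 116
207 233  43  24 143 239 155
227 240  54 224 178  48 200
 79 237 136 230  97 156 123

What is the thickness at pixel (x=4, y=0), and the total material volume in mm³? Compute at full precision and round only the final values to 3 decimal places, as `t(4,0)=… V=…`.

span = t_max - t_min = 2.23 - 0.68 = 1.550
L(4,0) = 189, L_eff = 1 - 189/255 = 0.258824 (inverted)
t(4,0) = 2.23 - 1.550·0.258824 = 1.829
Σt over all 7·7 pixels = 196783/2550 ≈ 77.1698039
V = pitch²·Σt = 1.29²·196783/2550 = 128.418

t(4,0)=1.829 V=128.418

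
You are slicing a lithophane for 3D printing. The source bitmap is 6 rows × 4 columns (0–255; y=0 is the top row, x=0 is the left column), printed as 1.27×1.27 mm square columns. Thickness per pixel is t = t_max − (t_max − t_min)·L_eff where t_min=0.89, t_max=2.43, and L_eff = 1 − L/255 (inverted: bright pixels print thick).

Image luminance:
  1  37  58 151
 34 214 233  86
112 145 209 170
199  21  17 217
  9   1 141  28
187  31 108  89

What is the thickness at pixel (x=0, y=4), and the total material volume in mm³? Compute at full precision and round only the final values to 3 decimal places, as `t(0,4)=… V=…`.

t(0,4)=0.944 V=58.784

span = t_max - t_min = 2.43 - 0.89 = 1.540
L(0,4) = 9, L_eff = 1 - 9/255 = 0.964706 (inverted)
t(0,4) = 2.43 - 1.540·0.964706 = 0.944
Σt over all 6·4 pixels = 232343/6375 ≈ 36.4459608
V = pitch²·Σt = 1.27²·232343/6375 = 58.784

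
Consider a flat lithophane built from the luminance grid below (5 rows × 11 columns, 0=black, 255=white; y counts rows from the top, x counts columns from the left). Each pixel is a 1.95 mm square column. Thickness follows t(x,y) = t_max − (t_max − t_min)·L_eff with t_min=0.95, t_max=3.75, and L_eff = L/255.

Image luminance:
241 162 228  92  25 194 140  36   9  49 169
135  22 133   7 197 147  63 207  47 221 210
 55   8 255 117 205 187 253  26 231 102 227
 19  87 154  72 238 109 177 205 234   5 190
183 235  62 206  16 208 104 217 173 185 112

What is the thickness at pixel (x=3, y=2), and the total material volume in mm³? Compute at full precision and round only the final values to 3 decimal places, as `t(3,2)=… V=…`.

span = t_max - t_min = 3.75 - 0.95 = 2.800
L(3,2) = 117, L_eff = 117/255 = 0.458824
t(3,2) = 3.75 - 2.800·0.458824 = 2.465
Σt over all 5·11 pixels = 626779/5100 ≈ 122.8978431
V = pitch²·Σt = 1.95²·626779/5100 = 467.319

t(3,2)=2.465 V=467.319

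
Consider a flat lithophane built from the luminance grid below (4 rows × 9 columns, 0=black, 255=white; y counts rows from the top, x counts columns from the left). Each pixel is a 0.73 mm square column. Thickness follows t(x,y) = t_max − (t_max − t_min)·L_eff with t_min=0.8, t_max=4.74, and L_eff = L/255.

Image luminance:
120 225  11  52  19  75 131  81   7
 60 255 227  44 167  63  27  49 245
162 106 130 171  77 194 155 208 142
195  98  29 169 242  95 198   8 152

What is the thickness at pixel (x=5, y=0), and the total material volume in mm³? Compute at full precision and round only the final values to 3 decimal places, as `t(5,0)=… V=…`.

span = t_max - t_min = 4.74 - 0.8 = 3.940
L(5,0) = 75, L_eff = 75/255 = 0.294118
t(5,0) = 4.74 - 3.940·0.294118 = 3.581
Σt over all 4·9 pixels = 437009/4250 ≈ 102.8256471
V = pitch²·Σt = 0.73²·437009/4250 = 54.796

t(5,0)=3.581 V=54.796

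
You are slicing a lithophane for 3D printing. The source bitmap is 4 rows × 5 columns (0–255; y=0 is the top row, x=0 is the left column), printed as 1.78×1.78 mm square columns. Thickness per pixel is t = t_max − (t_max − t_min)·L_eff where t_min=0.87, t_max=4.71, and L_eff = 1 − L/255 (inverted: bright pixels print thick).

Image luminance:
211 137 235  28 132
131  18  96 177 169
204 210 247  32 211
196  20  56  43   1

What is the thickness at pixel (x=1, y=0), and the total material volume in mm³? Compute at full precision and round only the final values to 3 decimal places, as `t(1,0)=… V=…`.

span = t_max - t_min = 4.71 - 0.87 = 3.840
L(1,0) = 137, L_eff = 1 - 137/255 = 0.462745 (inverted)
t(1,0) = 4.71 - 3.840·0.462745 = 2.933
Σt over all 4·5 pixels = 118703/2125 ≈ 55.8602353
V = pitch²·Σt = 1.78²·118703/2125 = 176.988

t(1,0)=2.933 V=176.988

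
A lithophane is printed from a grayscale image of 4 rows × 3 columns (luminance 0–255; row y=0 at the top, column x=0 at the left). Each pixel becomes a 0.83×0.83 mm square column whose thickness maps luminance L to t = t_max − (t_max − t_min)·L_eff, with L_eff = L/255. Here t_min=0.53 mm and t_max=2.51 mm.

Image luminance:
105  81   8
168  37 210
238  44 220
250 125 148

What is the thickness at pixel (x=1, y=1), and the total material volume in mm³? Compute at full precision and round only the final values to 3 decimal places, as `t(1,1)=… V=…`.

span = t_max - t_min = 2.51 - 0.53 = 1.980
L(1,1) = 37, L_eff = 37/255 = 0.145098
t(1,1) = 2.51 - 1.980·0.145098 = 2.223
Σt over all 4·3 pixels = 37044/2125 ≈ 17.4324706
V = pitch²·Σt = 0.83²·37044/2125 = 12.009

t(1,1)=2.223 V=12.009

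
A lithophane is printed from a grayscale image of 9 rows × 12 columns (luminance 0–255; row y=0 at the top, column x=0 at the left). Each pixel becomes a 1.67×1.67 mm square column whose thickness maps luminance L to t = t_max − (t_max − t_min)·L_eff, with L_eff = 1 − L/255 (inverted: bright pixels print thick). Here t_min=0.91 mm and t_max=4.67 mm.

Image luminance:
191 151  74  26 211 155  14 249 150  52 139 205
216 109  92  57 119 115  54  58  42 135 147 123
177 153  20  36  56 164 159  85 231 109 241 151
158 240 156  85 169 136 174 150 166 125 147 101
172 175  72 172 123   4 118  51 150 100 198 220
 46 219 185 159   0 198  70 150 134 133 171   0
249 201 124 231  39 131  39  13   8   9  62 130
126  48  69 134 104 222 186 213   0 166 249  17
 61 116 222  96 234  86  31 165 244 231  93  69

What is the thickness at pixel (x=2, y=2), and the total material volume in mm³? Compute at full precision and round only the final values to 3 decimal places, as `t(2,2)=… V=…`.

span = t_max - t_min = 4.67 - 0.91 = 3.760
L(2,2) = 20, L_eff = 1 - 20/255 = 0.921569 (inverted)
t(2,2) = 4.67 - 3.760·0.921569 = 1.205
Σt over all 9·12 pixels = 1915369/6375 ≈ 300.4500392
V = pitch²·Σt = 1.67²·1915369/6375 = 837.925

t(2,2)=1.205 V=837.925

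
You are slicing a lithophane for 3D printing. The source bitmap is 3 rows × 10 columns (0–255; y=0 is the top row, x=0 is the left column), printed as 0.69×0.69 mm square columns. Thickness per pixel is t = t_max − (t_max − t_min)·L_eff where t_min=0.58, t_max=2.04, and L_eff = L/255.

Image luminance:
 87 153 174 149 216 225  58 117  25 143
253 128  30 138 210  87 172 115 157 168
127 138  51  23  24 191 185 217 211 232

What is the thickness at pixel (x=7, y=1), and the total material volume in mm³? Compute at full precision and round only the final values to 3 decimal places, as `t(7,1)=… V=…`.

t(7,1)=1.382 V=17.678

span = t_max - t_min = 2.04 - 0.58 = 1.460
L(7,1) = 115, L_eff = 115/255 = 0.450980
t(7,1) = 2.04 - 1.460·0.450980 = 1.382
Σt over all 3·10 pixels = 236704/6375 ≈ 37.1300392
V = pitch²·Σt = 0.69²·236704/6375 = 17.678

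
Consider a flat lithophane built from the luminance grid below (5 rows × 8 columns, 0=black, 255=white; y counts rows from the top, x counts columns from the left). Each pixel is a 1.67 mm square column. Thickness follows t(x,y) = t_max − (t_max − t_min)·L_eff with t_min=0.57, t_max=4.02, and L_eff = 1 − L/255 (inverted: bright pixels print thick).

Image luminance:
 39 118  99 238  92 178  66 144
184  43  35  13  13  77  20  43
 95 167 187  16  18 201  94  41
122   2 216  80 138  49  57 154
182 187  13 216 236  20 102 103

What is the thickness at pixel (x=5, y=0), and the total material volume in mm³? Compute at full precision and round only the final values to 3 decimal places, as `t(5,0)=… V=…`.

t(5,0)=2.978 V=218.213

span = t_max - t_min = 4.02 - 0.57 = 3.450
L(5,0) = 178, L_eff = 1 - 178/255 = 0.301961 (inverted)
t(5,0) = 4.02 - 3.450·0.301961 = 2.978
Σt over all 5·8 pixels = 66507/850 ≈ 78.2435294
V = pitch²·Σt = 1.67²·66507/850 = 218.213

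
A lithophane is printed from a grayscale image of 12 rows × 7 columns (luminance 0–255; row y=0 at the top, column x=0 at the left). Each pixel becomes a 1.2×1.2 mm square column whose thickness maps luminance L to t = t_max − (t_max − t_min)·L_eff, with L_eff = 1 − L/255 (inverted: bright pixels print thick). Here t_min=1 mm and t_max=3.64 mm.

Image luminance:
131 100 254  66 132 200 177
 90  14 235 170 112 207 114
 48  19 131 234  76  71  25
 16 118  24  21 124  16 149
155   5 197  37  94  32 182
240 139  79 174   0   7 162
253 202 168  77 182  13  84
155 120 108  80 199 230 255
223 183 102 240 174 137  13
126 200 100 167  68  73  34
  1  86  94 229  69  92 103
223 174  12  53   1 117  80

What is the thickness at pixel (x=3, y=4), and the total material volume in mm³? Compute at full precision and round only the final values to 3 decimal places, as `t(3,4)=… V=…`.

span = t_max - t_min = 3.64 - 1 = 2.640
L(3,4) = 37, L_eff = 1 - 37/255 = 0.854902 (inverted)
t(3,4) = 3.64 - 2.640·0.854902 = 1.383
Σt over all 12·7 pixels = 186.256
V = pitch²·Σt = 1.2²·186.256 = 268.209

t(3,4)=1.383 V=268.209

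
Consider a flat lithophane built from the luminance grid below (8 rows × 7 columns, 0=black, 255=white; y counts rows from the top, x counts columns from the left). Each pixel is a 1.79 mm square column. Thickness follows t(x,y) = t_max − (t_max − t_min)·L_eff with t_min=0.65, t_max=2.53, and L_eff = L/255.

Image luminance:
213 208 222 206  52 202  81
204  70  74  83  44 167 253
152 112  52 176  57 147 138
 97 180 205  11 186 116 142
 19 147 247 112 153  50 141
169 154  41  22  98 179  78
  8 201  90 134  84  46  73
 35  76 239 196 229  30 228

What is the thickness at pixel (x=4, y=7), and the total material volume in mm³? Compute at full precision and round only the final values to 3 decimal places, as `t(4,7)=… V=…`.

span = t_max - t_min = 2.53 - 0.65 = 1.880
L(4,7) = 229, L_eff = 229/255 = 0.898039
t(4,7) = 2.53 - 1.880·0.898039 = 0.842
Σt over all 8·7 pixels = 568147/6375 ≈ 89.1210980
V = pitch²·Σt = 1.79²·568147/6375 = 285.553

t(4,7)=0.842 V=285.553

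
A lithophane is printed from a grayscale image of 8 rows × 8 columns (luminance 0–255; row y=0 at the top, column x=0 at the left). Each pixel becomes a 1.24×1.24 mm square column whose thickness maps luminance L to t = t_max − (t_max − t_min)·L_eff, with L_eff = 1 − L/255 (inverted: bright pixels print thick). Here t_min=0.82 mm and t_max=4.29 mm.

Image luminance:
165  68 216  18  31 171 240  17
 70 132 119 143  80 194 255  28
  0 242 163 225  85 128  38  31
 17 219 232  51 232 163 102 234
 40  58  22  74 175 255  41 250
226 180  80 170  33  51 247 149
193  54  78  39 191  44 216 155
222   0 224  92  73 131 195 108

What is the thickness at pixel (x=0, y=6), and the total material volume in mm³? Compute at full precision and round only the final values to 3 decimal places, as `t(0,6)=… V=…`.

span = t_max - t_min = 4.29 - 0.82 = 3.470
L(0,6) = 193, L_eff = 1 - 193/255 = 0.243137 (inverted)
t(0,6) = 4.29 - 3.470·0.243137 = 3.446
Σt over all 8·8 pixels = 278331/1700 ≈ 163.7241176
V = pitch²·Σt = 1.24²·278331/1700 = 251.742

t(0,6)=3.446 V=251.742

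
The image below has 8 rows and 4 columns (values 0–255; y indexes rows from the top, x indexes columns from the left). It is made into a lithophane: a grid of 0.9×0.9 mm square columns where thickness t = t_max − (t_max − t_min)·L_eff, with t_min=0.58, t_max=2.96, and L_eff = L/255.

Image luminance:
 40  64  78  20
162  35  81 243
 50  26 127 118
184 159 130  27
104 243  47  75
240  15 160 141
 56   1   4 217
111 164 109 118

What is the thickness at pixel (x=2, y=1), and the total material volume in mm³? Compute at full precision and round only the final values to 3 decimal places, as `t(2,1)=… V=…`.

t(2,1)=2.204 V=51.405

span = t_max - t_min = 2.96 - 0.58 = 2.380
L(2,1) = 81, L_eff = 81/255 = 0.317647
t(2,1) = 2.96 - 2.380·0.317647 = 2.204
Σt over all 8·4 pixels = 47597/750 ≈ 63.4626667
V = pitch²·Σt = 0.9²·47597/750 = 51.405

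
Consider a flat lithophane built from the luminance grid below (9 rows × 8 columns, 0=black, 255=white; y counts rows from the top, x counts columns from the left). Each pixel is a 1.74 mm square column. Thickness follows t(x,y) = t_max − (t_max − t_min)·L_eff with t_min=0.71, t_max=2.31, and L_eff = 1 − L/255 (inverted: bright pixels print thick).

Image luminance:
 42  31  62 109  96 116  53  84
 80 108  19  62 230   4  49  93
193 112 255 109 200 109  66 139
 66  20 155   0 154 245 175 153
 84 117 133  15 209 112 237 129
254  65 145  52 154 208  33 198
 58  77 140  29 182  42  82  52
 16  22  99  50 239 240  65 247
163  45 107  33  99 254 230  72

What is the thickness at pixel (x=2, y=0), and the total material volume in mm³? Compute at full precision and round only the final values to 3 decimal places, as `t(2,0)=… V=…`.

t(2,0)=1.099 V=310.107

span = t_max - t_min = 2.31 - 0.71 = 1.600
L(2,0) = 62, L_eff = 1 - 62/255 = 0.756863 (inverted)
t(2,0) = 2.31 - 1.600·0.756863 = 1.099
Σt over all 9·8 pixels = 7682/75 ≈ 102.4266667
V = pitch²·Σt = 1.74²·7682/75 = 310.107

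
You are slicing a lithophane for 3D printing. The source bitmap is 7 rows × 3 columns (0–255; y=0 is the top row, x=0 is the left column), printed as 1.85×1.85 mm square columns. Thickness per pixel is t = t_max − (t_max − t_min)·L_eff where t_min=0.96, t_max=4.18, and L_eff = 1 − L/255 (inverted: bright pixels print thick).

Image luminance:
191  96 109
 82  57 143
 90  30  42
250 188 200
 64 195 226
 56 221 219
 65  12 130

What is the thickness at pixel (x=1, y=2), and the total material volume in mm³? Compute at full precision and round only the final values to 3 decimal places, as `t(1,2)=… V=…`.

span = t_max - t_min = 4.18 - 0.96 = 3.220
L(1,2) = 30, L_eff = 1 - 30/255 = 0.882353 (inverted)
t(1,2) = 4.18 - 3.220·0.882353 = 1.339
Σt over all 7·3 pixels = 343133/6375 ≈ 53.8247843
V = pitch²·Σt = 1.85²·343133/6375 = 184.215

t(1,2)=1.339 V=184.215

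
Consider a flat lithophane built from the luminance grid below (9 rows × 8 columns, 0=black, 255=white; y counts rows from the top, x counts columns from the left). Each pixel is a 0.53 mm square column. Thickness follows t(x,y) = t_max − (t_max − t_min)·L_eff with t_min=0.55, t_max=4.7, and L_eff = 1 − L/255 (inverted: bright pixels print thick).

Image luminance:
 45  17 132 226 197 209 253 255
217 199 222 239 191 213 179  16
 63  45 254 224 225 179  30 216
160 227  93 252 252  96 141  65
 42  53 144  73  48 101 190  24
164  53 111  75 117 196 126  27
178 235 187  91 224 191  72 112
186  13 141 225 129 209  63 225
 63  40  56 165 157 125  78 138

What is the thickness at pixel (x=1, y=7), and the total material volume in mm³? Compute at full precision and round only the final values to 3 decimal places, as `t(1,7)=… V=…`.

span = t_max - t_min = 4.7 - 0.55 = 4.150
L(1,7) = 13, L_eff = 1 - 13/255 = 0.949020 (inverted)
t(1,7) = 4.7 - 4.150·0.949020 = 0.762
Σt over all 9·8 pixels = 348939/1700 ≈ 205.2582353
V = pitch²·Σt = 0.53²·348939/1700 = 57.657

t(1,7)=0.762 V=57.657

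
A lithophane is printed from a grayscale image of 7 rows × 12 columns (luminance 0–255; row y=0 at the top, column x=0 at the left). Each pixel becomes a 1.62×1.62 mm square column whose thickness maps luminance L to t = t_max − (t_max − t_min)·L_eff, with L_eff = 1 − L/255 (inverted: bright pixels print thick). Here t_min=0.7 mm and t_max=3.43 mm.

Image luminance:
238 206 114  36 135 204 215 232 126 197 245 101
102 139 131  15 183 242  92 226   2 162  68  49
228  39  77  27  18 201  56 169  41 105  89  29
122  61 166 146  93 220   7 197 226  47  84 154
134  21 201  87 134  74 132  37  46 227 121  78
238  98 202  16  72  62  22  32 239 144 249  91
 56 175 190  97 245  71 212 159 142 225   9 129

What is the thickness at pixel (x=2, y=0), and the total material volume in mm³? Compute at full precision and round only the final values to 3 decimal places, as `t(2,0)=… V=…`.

t(2,0)=1.920 V=450.143

span = t_max - t_min = 3.43 - 0.7 = 2.730
L(2,0) = 114, L_eff = 1 - 114/255 = 0.552941 (inverted)
t(2,0) = 3.43 - 2.730·0.552941 = 1.920
Σt over all 7·12 pixels = 1457939/8500 ≈ 171.5222353
V = pitch²·Σt = 1.62²·1457939/8500 = 450.143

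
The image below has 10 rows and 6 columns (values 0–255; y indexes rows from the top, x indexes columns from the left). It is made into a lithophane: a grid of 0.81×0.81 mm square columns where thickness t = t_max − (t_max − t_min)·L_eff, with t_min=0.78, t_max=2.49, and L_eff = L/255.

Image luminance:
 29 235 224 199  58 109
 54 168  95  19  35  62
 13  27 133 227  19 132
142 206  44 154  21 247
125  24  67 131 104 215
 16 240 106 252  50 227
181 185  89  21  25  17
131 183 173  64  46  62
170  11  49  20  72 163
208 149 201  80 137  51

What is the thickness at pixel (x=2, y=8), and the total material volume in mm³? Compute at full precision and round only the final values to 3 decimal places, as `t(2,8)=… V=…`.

t(2,8)=2.161 V=68.556

span = t_max - t_min = 2.49 - 0.78 = 1.710
L(2,8) = 49, L_eff = 49/255 = 0.192157
t(2,8) = 2.49 - 1.710·0.192157 = 2.161
Σt over all 10·6 pixels = 888171/8500 ≈ 104.4907059
V = pitch²·Σt = 0.81²·888171/8500 = 68.556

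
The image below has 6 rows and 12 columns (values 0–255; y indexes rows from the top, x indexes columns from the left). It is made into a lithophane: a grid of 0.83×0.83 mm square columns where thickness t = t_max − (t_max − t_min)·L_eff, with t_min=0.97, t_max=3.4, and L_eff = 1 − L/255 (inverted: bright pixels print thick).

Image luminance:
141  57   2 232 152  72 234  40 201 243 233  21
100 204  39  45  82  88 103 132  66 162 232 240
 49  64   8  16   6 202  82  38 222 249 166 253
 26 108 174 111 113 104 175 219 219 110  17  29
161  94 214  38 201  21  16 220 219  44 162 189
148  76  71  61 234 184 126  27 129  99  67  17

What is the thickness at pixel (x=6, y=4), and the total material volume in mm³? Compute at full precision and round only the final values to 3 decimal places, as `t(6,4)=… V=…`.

span = t_max - t_min = 3.4 - 0.97 = 2.430
L(6,4) = 16, L_eff = 1 - 16/255 = 0.937255 (inverted)
t(6,4) = 3.4 - 2.430·0.937255 = 1.122
Σt over all 6·12 pixels = 1298259/8500 ≈ 152.7363529
V = pitch²·Σt = 0.83²·1298259/8500 = 105.220

t(6,4)=1.122 V=105.220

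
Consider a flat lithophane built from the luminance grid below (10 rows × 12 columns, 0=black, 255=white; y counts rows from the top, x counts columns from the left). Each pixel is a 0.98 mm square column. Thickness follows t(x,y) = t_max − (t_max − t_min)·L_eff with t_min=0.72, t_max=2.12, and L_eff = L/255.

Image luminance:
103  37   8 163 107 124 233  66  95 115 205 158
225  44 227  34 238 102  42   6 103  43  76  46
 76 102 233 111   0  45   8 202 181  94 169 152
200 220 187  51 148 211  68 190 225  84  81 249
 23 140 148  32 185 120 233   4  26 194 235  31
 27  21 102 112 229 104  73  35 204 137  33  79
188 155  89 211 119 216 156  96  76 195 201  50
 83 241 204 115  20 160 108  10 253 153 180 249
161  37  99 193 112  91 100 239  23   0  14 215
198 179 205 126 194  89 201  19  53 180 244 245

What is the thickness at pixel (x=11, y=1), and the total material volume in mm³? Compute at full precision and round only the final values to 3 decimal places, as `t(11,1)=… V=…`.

t(11,1)=1.867 V=164.396

span = t_max - t_min = 2.12 - 0.72 = 1.400
L(11,1) = 46, L_eff = 46/255 = 0.180392
t(11,1) = 2.12 - 1.400·0.180392 = 1.867
Σt over all 10·12 pixels = 72749/425 ≈ 171.1741176
V = pitch²·Σt = 0.98²·72749/425 = 164.396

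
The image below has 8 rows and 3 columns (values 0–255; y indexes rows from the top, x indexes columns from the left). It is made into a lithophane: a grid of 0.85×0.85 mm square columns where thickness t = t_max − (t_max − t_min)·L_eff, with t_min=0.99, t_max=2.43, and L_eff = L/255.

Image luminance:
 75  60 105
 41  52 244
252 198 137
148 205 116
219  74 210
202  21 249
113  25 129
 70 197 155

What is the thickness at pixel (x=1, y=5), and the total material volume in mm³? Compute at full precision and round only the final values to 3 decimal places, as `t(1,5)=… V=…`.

t(1,5)=2.311 V=28.684

span = t_max - t_min = 2.43 - 0.99 = 1.440
L(1,5) = 21, L_eff = 21/255 = 0.082353
t(1,5) = 2.43 - 1.440·0.082353 = 2.311
Σt over all 8·3 pixels = 84366/2125 ≈ 39.7016471
V = pitch²·Σt = 0.85²·84366/2125 = 28.684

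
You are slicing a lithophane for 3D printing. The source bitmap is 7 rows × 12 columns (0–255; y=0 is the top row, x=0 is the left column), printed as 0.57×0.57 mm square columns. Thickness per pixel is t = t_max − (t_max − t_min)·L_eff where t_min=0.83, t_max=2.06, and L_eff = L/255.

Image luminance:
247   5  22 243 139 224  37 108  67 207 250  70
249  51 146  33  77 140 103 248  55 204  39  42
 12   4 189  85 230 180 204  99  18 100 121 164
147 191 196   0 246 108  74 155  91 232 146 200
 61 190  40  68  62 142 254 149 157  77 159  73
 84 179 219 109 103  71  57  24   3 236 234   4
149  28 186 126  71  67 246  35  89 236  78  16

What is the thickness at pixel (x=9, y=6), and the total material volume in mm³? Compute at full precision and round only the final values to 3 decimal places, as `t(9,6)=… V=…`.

t(9,6)=0.922 V=40.110

span = t_max - t_min = 2.06 - 0.83 = 1.230
L(9,6) = 236, L_eff = 236/255 = 0.925490
t(9,6) = 2.06 - 1.230·0.925490 = 0.922
Σt over all 7·12 pixels = 52468/425 ≈ 123.4541176
V = pitch²·Σt = 0.57²·52468/425 = 40.110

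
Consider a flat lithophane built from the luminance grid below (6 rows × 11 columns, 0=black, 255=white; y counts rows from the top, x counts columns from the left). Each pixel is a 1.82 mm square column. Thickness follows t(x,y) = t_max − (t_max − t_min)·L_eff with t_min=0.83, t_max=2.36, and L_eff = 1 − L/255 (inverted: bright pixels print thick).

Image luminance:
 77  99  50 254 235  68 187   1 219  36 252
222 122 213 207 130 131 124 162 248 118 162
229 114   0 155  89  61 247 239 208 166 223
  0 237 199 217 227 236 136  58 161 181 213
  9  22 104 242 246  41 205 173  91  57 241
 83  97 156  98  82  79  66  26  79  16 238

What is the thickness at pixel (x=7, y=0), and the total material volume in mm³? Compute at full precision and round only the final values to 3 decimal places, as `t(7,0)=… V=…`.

span = t_max - t_min = 2.36 - 0.83 = 1.530
L(7,0) = 1, L_eff = 1 - 1/255 = 0.996078 (inverted)
t(7,0) = 2.36 - 1.530·0.996078 = 0.836
Σt over all 6·11 pixels = 110.964
V = pitch²·Σt = 1.82²·110.964 = 367.557

t(7,0)=0.836 V=367.557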